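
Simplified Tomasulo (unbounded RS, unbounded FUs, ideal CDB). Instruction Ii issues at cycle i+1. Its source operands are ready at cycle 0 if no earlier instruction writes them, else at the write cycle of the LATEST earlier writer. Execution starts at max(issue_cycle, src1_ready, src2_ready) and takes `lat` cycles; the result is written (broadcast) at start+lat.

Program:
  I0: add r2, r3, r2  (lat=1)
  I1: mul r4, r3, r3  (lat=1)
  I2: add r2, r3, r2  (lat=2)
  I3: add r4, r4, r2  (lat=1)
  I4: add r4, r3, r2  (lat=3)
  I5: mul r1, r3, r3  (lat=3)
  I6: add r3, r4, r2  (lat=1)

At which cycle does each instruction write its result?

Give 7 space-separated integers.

I0 add r2: issue@1 deps=(None,None) exec_start@1 write@2
I1 mul r4: issue@2 deps=(None,None) exec_start@2 write@3
I2 add r2: issue@3 deps=(None,0) exec_start@3 write@5
I3 add r4: issue@4 deps=(1,2) exec_start@5 write@6
I4 add r4: issue@5 deps=(None,2) exec_start@5 write@8
I5 mul r1: issue@6 deps=(None,None) exec_start@6 write@9
I6 add r3: issue@7 deps=(4,2) exec_start@8 write@9

Answer: 2 3 5 6 8 9 9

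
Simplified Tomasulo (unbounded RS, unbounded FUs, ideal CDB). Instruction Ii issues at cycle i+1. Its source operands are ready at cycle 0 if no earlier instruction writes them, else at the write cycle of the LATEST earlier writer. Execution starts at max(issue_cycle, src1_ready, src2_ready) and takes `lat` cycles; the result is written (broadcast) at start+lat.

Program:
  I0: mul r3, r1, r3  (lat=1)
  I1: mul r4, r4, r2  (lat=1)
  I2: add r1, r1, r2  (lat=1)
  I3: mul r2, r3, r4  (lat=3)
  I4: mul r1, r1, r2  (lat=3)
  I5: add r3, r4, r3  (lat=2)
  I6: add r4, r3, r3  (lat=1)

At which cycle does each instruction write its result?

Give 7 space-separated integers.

Answer: 2 3 4 7 10 8 9

Derivation:
I0 mul r3: issue@1 deps=(None,None) exec_start@1 write@2
I1 mul r4: issue@2 deps=(None,None) exec_start@2 write@3
I2 add r1: issue@3 deps=(None,None) exec_start@3 write@4
I3 mul r2: issue@4 deps=(0,1) exec_start@4 write@7
I4 mul r1: issue@5 deps=(2,3) exec_start@7 write@10
I5 add r3: issue@6 deps=(1,0) exec_start@6 write@8
I6 add r4: issue@7 deps=(5,5) exec_start@8 write@9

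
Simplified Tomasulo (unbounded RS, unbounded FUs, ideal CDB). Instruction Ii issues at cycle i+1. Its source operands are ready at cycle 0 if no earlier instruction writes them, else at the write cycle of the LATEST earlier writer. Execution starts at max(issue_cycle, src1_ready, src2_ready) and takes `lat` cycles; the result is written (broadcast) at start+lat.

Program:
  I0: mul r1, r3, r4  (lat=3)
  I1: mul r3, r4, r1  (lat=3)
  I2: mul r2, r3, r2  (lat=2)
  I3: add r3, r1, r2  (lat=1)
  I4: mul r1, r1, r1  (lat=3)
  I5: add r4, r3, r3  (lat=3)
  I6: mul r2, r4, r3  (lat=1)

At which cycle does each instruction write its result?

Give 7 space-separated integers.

I0 mul r1: issue@1 deps=(None,None) exec_start@1 write@4
I1 mul r3: issue@2 deps=(None,0) exec_start@4 write@7
I2 mul r2: issue@3 deps=(1,None) exec_start@7 write@9
I3 add r3: issue@4 deps=(0,2) exec_start@9 write@10
I4 mul r1: issue@5 deps=(0,0) exec_start@5 write@8
I5 add r4: issue@6 deps=(3,3) exec_start@10 write@13
I6 mul r2: issue@7 deps=(5,3) exec_start@13 write@14

Answer: 4 7 9 10 8 13 14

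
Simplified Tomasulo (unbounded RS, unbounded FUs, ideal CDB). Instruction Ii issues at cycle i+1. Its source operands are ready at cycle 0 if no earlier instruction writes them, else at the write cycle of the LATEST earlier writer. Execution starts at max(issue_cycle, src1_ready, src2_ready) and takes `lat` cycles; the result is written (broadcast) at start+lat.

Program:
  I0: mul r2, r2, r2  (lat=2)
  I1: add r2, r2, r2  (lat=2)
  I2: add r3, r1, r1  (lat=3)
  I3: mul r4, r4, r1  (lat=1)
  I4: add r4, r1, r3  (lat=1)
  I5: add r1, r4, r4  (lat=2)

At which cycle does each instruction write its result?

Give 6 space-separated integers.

I0 mul r2: issue@1 deps=(None,None) exec_start@1 write@3
I1 add r2: issue@2 deps=(0,0) exec_start@3 write@5
I2 add r3: issue@3 deps=(None,None) exec_start@3 write@6
I3 mul r4: issue@4 deps=(None,None) exec_start@4 write@5
I4 add r4: issue@5 deps=(None,2) exec_start@6 write@7
I5 add r1: issue@6 deps=(4,4) exec_start@7 write@9

Answer: 3 5 6 5 7 9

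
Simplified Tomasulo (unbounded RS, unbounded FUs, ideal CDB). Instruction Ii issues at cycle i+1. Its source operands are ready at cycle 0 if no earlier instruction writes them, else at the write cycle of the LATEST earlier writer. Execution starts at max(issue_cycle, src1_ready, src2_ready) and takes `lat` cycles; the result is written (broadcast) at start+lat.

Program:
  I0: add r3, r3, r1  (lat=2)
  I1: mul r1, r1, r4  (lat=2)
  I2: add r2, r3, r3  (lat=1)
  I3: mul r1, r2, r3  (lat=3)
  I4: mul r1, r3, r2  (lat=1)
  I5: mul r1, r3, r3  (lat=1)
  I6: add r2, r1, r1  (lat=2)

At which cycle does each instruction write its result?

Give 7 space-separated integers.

I0 add r3: issue@1 deps=(None,None) exec_start@1 write@3
I1 mul r1: issue@2 deps=(None,None) exec_start@2 write@4
I2 add r2: issue@3 deps=(0,0) exec_start@3 write@4
I3 mul r1: issue@4 deps=(2,0) exec_start@4 write@7
I4 mul r1: issue@5 deps=(0,2) exec_start@5 write@6
I5 mul r1: issue@6 deps=(0,0) exec_start@6 write@7
I6 add r2: issue@7 deps=(5,5) exec_start@7 write@9

Answer: 3 4 4 7 6 7 9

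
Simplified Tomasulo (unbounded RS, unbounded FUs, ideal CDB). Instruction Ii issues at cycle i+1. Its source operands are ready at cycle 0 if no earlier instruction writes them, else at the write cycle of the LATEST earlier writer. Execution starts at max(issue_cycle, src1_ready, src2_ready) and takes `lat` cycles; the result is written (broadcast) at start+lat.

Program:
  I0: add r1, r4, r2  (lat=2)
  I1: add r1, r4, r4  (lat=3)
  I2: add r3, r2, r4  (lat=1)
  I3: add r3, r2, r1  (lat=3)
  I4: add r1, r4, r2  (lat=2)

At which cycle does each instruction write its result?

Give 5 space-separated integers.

I0 add r1: issue@1 deps=(None,None) exec_start@1 write@3
I1 add r1: issue@2 deps=(None,None) exec_start@2 write@5
I2 add r3: issue@3 deps=(None,None) exec_start@3 write@4
I3 add r3: issue@4 deps=(None,1) exec_start@5 write@8
I4 add r1: issue@5 deps=(None,None) exec_start@5 write@7

Answer: 3 5 4 8 7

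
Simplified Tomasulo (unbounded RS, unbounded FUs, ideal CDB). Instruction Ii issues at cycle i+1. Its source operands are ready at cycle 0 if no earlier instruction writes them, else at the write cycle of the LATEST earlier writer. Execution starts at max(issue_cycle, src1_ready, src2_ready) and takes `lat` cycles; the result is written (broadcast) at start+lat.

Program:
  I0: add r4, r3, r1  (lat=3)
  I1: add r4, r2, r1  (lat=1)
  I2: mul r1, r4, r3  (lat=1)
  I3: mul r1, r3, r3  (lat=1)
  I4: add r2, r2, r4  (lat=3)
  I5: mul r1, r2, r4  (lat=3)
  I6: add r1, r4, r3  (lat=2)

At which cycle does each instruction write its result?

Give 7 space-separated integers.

I0 add r4: issue@1 deps=(None,None) exec_start@1 write@4
I1 add r4: issue@2 deps=(None,None) exec_start@2 write@3
I2 mul r1: issue@3 deps=(1,None) exec_start@3 write@4
I3 mul r1: issue@4 deps=(None,None) exec_start@4 write@5
I4 add r2: issue@5 deps=(None,1) exec_start@5 write@8
I5 mul r1: issue@6 deps=(4,1) exec_start@8 write@11
I6 add r1: issue@7 deps=(1,None) exec_start@7 write@9

Answer: 4 3 4 5 8 11 9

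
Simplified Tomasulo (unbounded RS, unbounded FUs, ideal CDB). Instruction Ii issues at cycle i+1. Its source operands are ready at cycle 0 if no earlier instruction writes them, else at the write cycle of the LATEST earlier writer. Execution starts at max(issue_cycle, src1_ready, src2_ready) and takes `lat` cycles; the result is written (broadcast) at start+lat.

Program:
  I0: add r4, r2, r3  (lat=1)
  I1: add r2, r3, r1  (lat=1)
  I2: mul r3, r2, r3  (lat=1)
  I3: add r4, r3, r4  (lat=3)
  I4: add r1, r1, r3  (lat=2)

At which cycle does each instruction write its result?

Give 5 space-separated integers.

Answer: 2 3 4 7 7

Derivation:
I0 add r4: issue@1 deps=(None,None) exec_start@1 write@2
I1 add r2: issue@2 deps=(None,None) exec_start@2 write@3
I2 mul r3: issue@3 deps=(1,None) exec_start@3 write@4
I3 add r4: issue@4 deps=(2,0) exec_start@4 write@7
I4 add r1: issue@5 deps=(None,2) exec_start@5 write@7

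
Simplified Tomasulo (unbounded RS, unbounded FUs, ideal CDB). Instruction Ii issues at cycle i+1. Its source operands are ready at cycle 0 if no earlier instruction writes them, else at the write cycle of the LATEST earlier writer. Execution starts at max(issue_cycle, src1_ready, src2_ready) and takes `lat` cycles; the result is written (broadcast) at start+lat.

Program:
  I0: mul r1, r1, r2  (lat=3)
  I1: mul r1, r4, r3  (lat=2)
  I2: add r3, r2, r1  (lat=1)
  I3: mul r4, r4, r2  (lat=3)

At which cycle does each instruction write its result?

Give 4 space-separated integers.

I0 mul r1: issue@1 deps=(None,None) exec_start@1 write@4
I1 mul r1: issue@2 deps=(None,None) exec_start@2 write@4
I2 add r3: issue@3 deps=(None,1) exec_start@4 write@5
I3 mul r4: issue@4 deps=(None,None) exec_start@4 write@7

Answer: 4 4 5 7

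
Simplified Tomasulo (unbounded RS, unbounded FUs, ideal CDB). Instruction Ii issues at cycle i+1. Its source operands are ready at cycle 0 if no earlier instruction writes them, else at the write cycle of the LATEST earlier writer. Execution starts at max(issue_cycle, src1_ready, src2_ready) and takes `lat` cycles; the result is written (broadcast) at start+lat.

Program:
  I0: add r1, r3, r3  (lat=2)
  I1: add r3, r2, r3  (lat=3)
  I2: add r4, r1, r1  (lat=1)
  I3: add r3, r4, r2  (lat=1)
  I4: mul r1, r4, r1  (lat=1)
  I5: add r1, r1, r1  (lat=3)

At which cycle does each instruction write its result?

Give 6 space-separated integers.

Answer: 3 5 4 5 6 9

Derivation:
I0 add r1: issue@1 deps=(None,None) exec_start@1 write@3
I1 add r3: issue@2 deps=(None,None) exec_start@2 write@5
I2 add r4: issue@3 deps=(0,0) exec_start@3 write@4
I3 add r3: issue@4 deps=(2,None) exec_start@4 write@5
I4 mul r1: issue@5 deps=(2,0) exec_start@5 write@6
I5 add r1: issue@6 deps=(4,4) exec_start@6 write@9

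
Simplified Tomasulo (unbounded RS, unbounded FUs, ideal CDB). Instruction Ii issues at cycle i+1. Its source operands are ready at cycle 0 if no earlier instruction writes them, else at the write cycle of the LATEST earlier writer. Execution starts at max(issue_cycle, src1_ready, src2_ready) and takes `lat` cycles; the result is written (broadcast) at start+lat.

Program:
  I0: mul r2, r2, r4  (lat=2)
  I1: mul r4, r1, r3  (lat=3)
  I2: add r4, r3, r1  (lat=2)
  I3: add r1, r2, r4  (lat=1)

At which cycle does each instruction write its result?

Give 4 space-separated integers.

Answer: 3 5 5 6

Derivation:
I0 mul r2: issue@1 deps=(None,None) exec_start@1 write@3
I1 mul r4: issue@2 deps=(None,None) exec_start@2 write@5
I2 add r4: issue@3 deps=(None,None) exec_start@3 write@5
I3 add r1: issue@4 deps=(0,2) exec_start@5 write@6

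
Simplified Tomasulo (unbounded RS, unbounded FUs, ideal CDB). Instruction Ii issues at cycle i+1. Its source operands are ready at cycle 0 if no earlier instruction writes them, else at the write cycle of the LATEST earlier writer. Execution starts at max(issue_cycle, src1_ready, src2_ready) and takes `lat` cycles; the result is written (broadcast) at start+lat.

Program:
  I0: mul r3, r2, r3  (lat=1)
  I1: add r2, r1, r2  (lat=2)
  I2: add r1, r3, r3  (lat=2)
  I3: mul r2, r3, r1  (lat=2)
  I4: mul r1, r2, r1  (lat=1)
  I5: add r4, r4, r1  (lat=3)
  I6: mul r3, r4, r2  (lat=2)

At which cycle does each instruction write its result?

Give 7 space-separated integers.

Answer: 2 4 5 7 8 11 13

Derivation:
I0 mul r3: issue@1 deps=(None,None) exec_start@1 write@2
I1 add r2: issue@2 deps=(None,None) exec_start@2 write@4
I2 add r1: issue@3 deps=(0,0) exec_start@3 write@5
I3 mul r2: issue@4 deps=(0,2) exec_start@5 write@7
I4 mul r1: issue@5 deps=(3,2) exec_start@7 write@8
I5 add r4: issue@6 deps=(None,4) exec_start@8 write@11
I6 mul r3: issue@7 deps=(5,3) exec_start@11 write@13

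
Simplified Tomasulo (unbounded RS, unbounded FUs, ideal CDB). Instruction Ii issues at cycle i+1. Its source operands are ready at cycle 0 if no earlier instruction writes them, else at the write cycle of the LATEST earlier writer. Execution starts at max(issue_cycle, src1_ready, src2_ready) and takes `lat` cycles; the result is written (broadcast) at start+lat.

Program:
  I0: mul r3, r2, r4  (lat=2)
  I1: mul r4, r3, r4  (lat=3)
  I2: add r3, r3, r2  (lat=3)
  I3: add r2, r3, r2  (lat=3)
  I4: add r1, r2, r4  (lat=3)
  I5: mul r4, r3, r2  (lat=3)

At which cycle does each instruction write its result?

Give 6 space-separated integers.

I0 mul r3: issue@1 deps=(None,None) exec_start@1 write@3
I1 mul r4: issue@2 deps=(0,None) exec_start@3 write@6
I2 add r3: issue@3 deps=(0,None) exec_start@3 write@6
I3 add r2: issue@4 deps=(2,None) exec_start@6 write@9
I4 add r1: issue@5 deps=(3,1) exec_start@9 write@12
I5 mul r4: issue@6 deps=(2,3) exec_start@9 write@12

Answer: 3 6 6 9 12 12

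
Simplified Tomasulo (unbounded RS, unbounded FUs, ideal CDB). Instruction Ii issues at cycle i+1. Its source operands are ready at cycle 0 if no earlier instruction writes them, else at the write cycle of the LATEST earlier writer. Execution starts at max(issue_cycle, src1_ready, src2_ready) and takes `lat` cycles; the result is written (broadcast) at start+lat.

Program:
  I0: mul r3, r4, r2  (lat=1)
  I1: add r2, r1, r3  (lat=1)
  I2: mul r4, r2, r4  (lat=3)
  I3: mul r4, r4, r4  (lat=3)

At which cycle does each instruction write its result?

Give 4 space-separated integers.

I0 mul r3: issue@1 deps=(None,None) exec_start@1 write@2
I1 add r2: issue@2 deps=(None,0) exec_start@2 write@3
I2 mul r4: issue@3 deps=(1,None) exec_start@3 write@6
I3 mul r4: issue@4 deps=(2,2) exec_start@6 write@9

Answer: 2 3 6 9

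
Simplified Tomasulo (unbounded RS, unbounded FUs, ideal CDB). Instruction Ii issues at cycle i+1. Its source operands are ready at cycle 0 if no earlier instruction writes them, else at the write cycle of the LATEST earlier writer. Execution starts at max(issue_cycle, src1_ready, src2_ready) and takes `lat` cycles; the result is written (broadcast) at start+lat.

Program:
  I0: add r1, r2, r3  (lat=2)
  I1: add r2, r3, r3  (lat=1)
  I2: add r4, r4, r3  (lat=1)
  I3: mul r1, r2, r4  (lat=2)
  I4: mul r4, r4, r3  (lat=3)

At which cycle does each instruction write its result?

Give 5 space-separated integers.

Answer: 3 3 4 6 8

Derivation:
I0 add r1: issue@1 deps=(None,None) exec_start@1 write@3
I1 add r2: issue@2 deps=(None,None) exec_start@2 write@3
I2 add r4: issue@3 deps=(None,None) exec_start@3 write@4
I3 mul r1: issue@4 deps=(1,2) exec_start@4 write@6
I4 mul r4: issue@5 deps=(2,None) exec_start@5 write@8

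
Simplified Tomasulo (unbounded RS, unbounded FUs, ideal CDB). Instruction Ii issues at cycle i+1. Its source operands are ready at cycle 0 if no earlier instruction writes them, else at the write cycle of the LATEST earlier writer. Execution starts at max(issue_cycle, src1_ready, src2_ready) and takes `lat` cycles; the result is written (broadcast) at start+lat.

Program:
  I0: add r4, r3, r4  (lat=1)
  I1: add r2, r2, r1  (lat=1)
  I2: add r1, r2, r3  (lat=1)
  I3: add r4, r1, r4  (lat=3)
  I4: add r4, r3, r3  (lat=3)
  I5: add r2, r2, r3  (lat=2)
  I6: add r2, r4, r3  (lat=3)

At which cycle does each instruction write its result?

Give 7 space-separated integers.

I0 add r4: issue@1 deps=(None,None) exec_start@1 write@2
I1 add r2: issue@2 deps=(None,None) exec_start@2 write@3
I2 add r1: issue@3 deps=(1,None) exec_start@3 write@4
I3 add r4: issue@4 deps=(2,0) exec_start@4 write@7
I4 add r4: issue@5 deps=(None,None) exec_start@5 write@8
I5 add r2: issue@6 deps=(1,None) exec_start@6 write@8
I6 add r2: issue@7 deps=(4,None) exec_start@8 write@11

Answer: 2 3 4 7 8 8 11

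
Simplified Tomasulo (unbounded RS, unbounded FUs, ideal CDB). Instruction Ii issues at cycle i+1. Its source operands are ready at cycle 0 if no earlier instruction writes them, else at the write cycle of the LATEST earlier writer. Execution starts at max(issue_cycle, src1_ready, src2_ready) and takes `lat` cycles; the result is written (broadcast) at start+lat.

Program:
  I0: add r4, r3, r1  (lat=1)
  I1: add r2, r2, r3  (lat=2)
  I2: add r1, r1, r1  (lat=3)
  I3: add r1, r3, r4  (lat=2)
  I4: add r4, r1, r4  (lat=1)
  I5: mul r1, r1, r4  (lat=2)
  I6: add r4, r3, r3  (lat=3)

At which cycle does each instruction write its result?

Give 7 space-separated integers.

I0 add r4: issue@1 deps=(None,None) exec_start@1 write@2
I1 add r2: issue@2 deps=(None,None) exec_start@2 write@4
I2 add r1: issue@3 deps=(None,None) exec_start@3 write@6
I3 add r1: issue@4 deps=(None,0) exec_start@4 write@6
I4 add r4: issue@5 deps=(3,0) exec_start@6 write@7
I5 mul r1: issue@6 deps=(3,4) exec_start@7 write@9
I6 add r4: issue@7 deps=(None,None) exec_start@7 write@10

Answer: 2 4 6 6 7 9 10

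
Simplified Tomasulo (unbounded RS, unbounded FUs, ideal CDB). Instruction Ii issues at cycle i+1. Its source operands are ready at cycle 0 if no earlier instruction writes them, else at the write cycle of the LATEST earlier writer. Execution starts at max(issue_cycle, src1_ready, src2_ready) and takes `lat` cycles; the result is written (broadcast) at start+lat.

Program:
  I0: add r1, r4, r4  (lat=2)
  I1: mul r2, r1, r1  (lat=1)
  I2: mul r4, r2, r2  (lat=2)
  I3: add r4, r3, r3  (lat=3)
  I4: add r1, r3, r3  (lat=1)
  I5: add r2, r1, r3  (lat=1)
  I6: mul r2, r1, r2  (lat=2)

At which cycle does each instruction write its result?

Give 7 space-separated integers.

Answer: 3 4 6 7 6 7 9

Derivation:
I0 add r1: issue@1 deps=(None,None) exec_start@1 write@3
I1 mul r2: issue@2 deps=(0,0) exec_start@3 write@4
I2 mul r4: issue@3 deps=(1,1) exec_start@4 write@6
I3 add r4: issue@4 deps=(None,None) exec_start@4 write@7
I4 add r1: issue@5 deps=(None,None) exec_start@5 write@6
I5 add r2: issue@6 deps=(4,None) exec_start@6 write@7
I6 mul r2: issue@7 deps=(4,5) exec_start@7 write@9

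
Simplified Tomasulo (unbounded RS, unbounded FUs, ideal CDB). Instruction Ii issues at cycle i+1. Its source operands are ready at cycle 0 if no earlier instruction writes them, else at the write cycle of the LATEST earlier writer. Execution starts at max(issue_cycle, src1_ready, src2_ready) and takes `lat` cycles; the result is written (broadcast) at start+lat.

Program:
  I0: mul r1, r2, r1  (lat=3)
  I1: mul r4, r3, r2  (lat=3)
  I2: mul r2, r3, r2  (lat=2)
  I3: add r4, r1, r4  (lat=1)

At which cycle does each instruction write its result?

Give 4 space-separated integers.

I0 mul r1: issue@1 deps=(None,None) exec_start@1 write@4
I1 mul r4: issue@2 deps=(None,None) exec_start@2 write@5
I2 mul r2: issue@3 deps=(None,None) exec_start@3 write@5
I3 add r4: issue@4 deps=(0,1) exec_start@5 write@6

Answer: 4 5 5 6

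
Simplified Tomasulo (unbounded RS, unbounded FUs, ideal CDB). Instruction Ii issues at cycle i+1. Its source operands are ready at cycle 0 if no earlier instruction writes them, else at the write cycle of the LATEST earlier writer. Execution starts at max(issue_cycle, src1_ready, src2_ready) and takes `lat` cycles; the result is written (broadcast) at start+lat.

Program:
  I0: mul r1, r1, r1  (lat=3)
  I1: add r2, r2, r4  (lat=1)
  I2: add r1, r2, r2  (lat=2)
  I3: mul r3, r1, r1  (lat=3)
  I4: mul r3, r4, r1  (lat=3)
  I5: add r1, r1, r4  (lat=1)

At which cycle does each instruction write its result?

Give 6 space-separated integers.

I0 mul r1: issue@1 deps=(None,None) exec_start@1 write@4
I1 add r2: issue@2 deps=(None,None) exec_start@2 write@3
I2 add r1: issue@3 deps=(1,1) exec_start@3 write@5
I3 mul r3: issue@4 deps=(2,2) exec_start@5 write@8
I4 mul r3: issue@5 deps=(None,2) exec_start@5 write@8
I5 add r1: issue@6 deps=(2,None) exec_start@6 write@7

Answer: 4 3 5 8 8 7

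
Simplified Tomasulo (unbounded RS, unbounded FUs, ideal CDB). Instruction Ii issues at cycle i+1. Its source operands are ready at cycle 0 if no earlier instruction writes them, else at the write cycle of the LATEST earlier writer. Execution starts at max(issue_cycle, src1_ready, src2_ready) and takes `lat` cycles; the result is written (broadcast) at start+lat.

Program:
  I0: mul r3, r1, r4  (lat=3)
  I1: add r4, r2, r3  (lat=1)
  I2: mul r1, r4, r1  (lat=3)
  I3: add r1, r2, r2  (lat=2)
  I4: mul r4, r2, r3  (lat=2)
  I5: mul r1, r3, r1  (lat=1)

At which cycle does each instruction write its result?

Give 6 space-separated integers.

I0 mul r3: issue@1 deps=(None,None) exec_start@1 write@4
I1 add r4: issue@2 deps=(None,0) exec_start@4 write@5
I2 mul r1: issue@3 deps=(1,None) exec_start@5 write@8
I3 add r1: issue@4 deps=(None,None) exec_start@4 write@6
I4 mul r4: issue@5 deps=(None,0) exec_start@5 write@7
I5 mul r1: issue@6 deps=(0,3) exec_start@6 write@7

Answer: 4 5 8 6 7 7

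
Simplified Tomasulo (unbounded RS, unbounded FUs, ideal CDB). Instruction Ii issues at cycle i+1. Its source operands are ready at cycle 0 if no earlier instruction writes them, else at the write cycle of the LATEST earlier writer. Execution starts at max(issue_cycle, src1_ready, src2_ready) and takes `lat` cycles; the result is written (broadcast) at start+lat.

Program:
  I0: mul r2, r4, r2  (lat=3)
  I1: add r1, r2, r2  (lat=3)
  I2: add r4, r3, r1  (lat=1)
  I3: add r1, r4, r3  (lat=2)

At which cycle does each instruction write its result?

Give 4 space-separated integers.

I0 mul r2: issue@1 deps=(None,None) exec_start@1 write@4
I1 add r1: issue@2 deps=(0,0) exec_start@4 write@7
I2 add r4: issue@3 deps=(None,1) exec_start@7 write@8
I3 add r1: issue@4 deps=(2,None) exec_start@8 write@10

Answer: 4 7 8 10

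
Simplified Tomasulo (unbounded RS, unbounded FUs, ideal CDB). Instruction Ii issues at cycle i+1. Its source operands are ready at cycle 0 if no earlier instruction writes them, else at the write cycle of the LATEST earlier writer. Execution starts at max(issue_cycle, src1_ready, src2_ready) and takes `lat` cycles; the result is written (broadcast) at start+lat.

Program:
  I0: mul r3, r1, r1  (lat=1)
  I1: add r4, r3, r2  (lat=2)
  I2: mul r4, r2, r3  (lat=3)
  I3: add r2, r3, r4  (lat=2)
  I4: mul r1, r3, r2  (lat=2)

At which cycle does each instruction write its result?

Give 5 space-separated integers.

Answer: 2 4 6 8 10

Derivation:
I0 mul r3: issue@1 deps=(None,None) exec_start@1 write@2
I1 add r4: issue@2 deps=(0,None) exec_start@2 write@4
I2 mul r4: issue@3 deps=(None,0) exec_start@3 write@6
I3 add r2: issue@4 deps=(0,2) exec_start@6 write@8
I4 mul r1: issue@5 deps=(0,3) exec_start@8 write@10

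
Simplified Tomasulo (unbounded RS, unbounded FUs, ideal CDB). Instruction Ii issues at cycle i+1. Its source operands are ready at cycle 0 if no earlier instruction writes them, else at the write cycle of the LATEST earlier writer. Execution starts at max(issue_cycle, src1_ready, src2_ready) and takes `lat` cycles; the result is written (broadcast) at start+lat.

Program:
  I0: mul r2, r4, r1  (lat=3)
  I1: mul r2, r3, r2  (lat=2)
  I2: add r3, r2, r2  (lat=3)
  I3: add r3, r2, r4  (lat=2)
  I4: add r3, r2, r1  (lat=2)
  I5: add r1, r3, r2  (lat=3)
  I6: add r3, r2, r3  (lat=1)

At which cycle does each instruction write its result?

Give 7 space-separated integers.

I0 mul r2: issue@1 deps=(None,None) exec_start@1 write@4
I1 mul r2: issue@2 deps=(None,0) exec_start@4 write@6
I2 add r3: issue@3 deps=(1,1) exec_start@6 write@9
I3 add r3: issue@4 deps=(1,None) exec_start@6 write@8
I4 add r3: issue@5 deps=(1,None) exec_start@6 write@8
I5 add r1: issue@6 deps=(4,1) exec_start@8 write@11
I6 add r3: issue@7 deps=(1,4) exec_start@8 write@9

Answer: 4 6 9 8 8 11 9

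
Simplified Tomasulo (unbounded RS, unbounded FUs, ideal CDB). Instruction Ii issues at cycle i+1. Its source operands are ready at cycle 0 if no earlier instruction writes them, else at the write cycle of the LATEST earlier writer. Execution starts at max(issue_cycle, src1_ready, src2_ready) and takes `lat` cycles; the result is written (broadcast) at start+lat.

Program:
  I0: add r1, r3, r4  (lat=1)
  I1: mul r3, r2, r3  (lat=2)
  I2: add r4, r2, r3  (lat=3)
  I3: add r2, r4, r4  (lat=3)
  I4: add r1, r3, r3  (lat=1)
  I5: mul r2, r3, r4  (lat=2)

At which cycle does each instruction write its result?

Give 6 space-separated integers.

I0 add r1: issue@1 deps=(None,None) exec_start@1 write@2
I1 mul r3: issue@2 deps=(None,None) exec_start@2 write@4
I2 add r4: issue@3 deps=(None,1) exec_start@4 write@7
I3 add r2: issue@4 deps=(2,2) exec_start@7 write@10
I4 add r1: issue@5 deps=(1,1) exec_start@5 write@6
I5 mul r2: issue@6 deps=(1,2) exec_start@7 write@9

Answer: 2 4 7 10 6 9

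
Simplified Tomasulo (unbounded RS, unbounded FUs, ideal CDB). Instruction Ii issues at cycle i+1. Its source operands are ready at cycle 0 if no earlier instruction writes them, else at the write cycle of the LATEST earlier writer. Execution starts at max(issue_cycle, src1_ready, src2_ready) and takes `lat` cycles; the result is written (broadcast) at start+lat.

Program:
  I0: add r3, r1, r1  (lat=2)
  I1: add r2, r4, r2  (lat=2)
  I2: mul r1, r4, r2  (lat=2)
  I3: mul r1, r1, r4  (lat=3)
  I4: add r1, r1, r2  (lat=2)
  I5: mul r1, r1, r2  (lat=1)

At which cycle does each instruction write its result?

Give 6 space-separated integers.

Answer: 3 4 6 9 11 12

Derivation:
I0 add r3: issue@1 deps=(None,None) exec_start@1 write@3
I1 add r2: issue@2 deps=(None,None) exec_start@2 write@4
I2 mul r1: issue@3 deps=(None,1) exec_start@4 write@6
I3 mul r1: issue@4 deps=(2,None) exec_start@6 write@9
I4 add r1: issue@5 deps=(3,1) exec_start@9 write@11
I5 mul r1: issue@6 deps=(4,1) exec_start@11 write@12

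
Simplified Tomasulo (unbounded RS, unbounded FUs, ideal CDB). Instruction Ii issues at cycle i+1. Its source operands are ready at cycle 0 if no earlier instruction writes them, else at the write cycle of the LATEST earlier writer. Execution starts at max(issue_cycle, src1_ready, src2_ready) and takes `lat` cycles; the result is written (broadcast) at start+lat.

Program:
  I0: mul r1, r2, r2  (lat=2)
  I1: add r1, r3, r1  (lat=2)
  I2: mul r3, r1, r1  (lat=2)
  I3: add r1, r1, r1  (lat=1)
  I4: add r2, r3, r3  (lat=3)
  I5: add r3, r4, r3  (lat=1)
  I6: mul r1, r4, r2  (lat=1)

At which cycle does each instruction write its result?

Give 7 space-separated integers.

Answer: 3 5 7 6 10 8 11

Derivation:
I0 mul r1: issue@1 deps=(None,None) exec_start@1 write@3
I1 add r1: issue@2 deps=(None,0) exec_start@3 write@5
I2 mul r3: issue@3 deps=(1,1) exec_start@5 write@7
I3 add r1: issue@4 deps=(1,1) exec_start@5 write@6
I4 add r2: issue@5 deps=(2,2) exec_start@7 write@10
I5 add r3: issue@6 deps=(None,2) exec_start@7 write@8
I6 mul r1: issue@7 deps=(None,4) exec_start@10 write@11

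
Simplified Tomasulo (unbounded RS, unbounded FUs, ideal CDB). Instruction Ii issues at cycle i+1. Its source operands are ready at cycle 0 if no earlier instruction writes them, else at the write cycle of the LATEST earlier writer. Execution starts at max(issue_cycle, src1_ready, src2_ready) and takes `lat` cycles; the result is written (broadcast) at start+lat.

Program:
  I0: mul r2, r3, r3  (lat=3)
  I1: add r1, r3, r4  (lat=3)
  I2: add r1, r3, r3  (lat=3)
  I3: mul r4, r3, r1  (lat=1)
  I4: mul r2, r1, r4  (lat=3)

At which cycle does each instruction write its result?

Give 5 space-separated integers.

I0 mul r2: issue@1 deps=(None,None) exec_start@1 write@4
I1 add r1: issue@2 deps=(None,None) exec_start@2 write@5
I2 add r1: issue@3 deps=(None,None) exec_start@3 write@6
I3 mul r4: issue@4 deps=(None,2) exec_start@6 write@7
I4 mul r2: issue@5 deps=(2,3) exec_start@7 write@10

Answer: 4 5 6 7 10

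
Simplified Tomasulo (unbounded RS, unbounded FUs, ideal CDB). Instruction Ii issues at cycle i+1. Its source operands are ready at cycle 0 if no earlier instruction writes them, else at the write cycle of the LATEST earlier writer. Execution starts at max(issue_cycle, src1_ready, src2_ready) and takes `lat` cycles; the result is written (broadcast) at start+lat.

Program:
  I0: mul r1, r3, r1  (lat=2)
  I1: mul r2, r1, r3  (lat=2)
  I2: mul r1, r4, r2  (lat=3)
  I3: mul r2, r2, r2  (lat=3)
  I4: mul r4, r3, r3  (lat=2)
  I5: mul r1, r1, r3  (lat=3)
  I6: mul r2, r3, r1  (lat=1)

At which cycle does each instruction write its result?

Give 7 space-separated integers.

I0 mul r1: issue@1 deps=(None,None) exec_start@1 write@3
I1 mul r2: issue@2 deps=(0,None) exec_start@3 write@5
I2 mul r1: issue@3 deps=(None,1) exec_start@5 write@8
I3 mul r2: issue@4 deps=(1,1) exec_start@5 write@8
I4 mul r4: issue@5 deps=(None,None) exec_start@5 write@7
I5 mul r1: issue@6 deps=(2,None) exec_start@8 write@11
I6 mul r2: issue@7 deps=(None,5) exec_start@11 write@12

Answer: 3 5 8 8 7 11 12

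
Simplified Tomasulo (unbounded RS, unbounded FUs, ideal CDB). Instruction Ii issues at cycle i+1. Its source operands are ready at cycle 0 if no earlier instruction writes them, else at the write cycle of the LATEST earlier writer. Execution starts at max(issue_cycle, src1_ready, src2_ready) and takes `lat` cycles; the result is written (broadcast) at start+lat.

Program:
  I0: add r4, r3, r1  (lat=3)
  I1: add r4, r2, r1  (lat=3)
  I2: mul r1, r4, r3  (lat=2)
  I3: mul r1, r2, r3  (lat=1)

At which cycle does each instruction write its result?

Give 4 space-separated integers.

I0 add r4: issue@1 deps=(None,None) exec_start@1 write@4
I1 add r4: issue@2 deps=(None,None) exec_start@2 write@5
I2 mul r1: issue@3 deps=(1,None) exec_start@5 write@7
I3 mul r1: issue@4 deps=(None,None) exec_start@4 write@5

Answer: 4 5 7 5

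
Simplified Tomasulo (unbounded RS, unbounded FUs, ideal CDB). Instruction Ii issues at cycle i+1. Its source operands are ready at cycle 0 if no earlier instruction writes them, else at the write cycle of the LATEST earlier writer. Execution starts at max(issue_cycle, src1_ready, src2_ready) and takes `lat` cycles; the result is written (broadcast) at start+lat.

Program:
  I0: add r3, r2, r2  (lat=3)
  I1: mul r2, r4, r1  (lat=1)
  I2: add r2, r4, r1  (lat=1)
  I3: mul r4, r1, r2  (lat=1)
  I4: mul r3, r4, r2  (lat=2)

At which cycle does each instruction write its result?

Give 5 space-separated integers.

Answer: 4 3 4 5 7

Derivation:
I0 add r3: issue@1 deps=(None,None) exec_start@1 write@4
I1 mul r2: issue@2 deps=(None,None) exec_start@2 write@3
I2 add r2: issue@3 deps=(None,None) exec_start@3 write@4
I3 mul r4: issue@4 deps=(None,2) exec_start@4 write@5
I4 mul r3: issue@5 deps=(3,2) exec_start@5 write@7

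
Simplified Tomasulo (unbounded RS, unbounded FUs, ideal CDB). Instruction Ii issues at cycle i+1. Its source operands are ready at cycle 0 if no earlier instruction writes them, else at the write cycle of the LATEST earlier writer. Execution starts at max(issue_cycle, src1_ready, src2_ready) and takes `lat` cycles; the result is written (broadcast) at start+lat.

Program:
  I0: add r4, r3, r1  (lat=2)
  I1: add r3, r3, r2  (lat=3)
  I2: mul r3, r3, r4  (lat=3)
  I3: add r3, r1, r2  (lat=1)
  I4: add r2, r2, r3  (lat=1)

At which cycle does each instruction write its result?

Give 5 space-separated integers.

Answer: 3 5 8 5 6

Derivation:
I0 add r4: issue@1 deps=(None,None) exec_start@1 write@3
I1 add r3: issue@2 deps=(None,None) exec_start@2 write@5
I2 mul r3: issue@3 deps=(1,0) exec_start@5 write@8
I3 add r3: issue@4 deps=(None,None) exec_start@4 write@5
I4 add r2: issue@5 deps=(None,3) exec_start@5 write@6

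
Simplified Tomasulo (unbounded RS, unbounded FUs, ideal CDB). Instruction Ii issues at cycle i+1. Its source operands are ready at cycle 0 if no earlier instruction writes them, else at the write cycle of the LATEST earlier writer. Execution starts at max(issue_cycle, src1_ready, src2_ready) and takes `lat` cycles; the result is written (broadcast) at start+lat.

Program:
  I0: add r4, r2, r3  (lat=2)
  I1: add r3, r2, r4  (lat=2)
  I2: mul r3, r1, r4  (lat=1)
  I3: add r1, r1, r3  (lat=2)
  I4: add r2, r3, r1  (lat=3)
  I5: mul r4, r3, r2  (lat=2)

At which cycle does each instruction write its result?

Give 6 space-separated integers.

Answer: 3 5 4 6 9 11

Derivation:
I0 add r4: issue@1 deps=(None,None) exec_start@1 write@3
I1 add r3: issue@2 deps=(None,0) exec_start@3 write@5
I2 mul r3: issue@3 deps=(None,0) exec_start@3 write@4
I3 add r1: issue@4 deps=(None,2) exec_start@4 write@6
I4 add r2: issue@5 deps=(2,3) exec_start@6 write@9
I5 mul r4: issue@6 deps=(2,4) exec_start@9 write@11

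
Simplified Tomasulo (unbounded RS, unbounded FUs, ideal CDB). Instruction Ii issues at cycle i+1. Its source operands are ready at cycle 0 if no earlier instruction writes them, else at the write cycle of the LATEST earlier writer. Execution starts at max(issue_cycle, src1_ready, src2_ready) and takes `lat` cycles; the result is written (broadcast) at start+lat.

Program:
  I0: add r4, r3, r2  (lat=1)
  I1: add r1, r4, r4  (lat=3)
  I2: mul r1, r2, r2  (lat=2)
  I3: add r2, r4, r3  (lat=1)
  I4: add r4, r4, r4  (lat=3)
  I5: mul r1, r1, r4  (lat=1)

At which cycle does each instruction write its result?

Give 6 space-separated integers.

I0 add r4: issue@1 deps=(None,None) exec_start@1 write@2
I1 add r1: issue@2 deps=(0,0) exec_start@2 write@5
I2 mul r1: issue@3 deps=(None,None) exec_start@3 write@5
I3 add r2: issue@4 deps=(0,None) exec_start@4 write@5
I4 add r4: issue@5 deps=(0,0) exec_start@5 write@8
I5 mul r1: issue@6 deps=(2,4) exec_start@8 write@9

Answer: 2 5 5 5 8 9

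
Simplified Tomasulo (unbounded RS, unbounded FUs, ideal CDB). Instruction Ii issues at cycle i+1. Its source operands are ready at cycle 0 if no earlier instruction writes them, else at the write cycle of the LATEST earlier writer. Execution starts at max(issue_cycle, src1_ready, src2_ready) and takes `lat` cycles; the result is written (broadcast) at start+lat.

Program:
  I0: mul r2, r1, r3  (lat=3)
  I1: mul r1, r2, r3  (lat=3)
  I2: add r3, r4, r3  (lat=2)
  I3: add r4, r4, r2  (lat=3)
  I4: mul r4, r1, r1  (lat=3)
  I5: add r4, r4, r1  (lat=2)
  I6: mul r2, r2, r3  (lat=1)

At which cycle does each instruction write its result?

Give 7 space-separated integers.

I0 mul r2: issue@1 deps=(None,None) exec_start@1 write@4
I1 mul r1: issue@2 deps=(0,None) exec_start@4 write@7
I2 add r3: issue@3 deps=(None,None) exec_start@3 write@5
I3 add r4: issue@4 deps=(None,0) exec_start@4 write@7
I4 mul r4: issue@5 deps=(1,1) exec_start@7 write@10
I5 add r4: issue@6 deps=(4,1) exec_start@10 write@12
I6 mul r2: issue@7 deps=(0,2) exec_start@7 write@8

Answer: 4 7 5 7 10 12 8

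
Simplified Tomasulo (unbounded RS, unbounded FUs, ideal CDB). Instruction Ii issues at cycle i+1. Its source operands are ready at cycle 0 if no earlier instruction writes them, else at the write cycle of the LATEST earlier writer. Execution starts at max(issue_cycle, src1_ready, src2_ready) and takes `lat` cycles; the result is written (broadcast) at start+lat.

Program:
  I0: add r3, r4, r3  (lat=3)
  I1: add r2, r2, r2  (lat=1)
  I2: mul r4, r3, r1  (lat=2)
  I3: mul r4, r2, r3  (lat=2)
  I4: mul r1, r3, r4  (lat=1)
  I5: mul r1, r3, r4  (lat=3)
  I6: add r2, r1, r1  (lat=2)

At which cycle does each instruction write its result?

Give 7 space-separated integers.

I0 add r3: issue@1 deps=(None,None) exec_start@1 write@4
I1 add r2: issue@2 deps=(None,None) exec_start@2 write@3
I2 mul r4: issue@3 deps=(0,None) exec_start@4 write@6
I3 mul r4: issue@4 deps=(1,0) exec_start@4 write@6
I4 mul r1: issue@5 deps=(0,3) exec_start@6 write@7
I5 mul r1: issue@6 deps=(0,3) exec_start@6 write@9
I6 add r2: issue@7 deps=(5,5) exec_start@9 write@11

Answer: 4 3 6 6 7 9 11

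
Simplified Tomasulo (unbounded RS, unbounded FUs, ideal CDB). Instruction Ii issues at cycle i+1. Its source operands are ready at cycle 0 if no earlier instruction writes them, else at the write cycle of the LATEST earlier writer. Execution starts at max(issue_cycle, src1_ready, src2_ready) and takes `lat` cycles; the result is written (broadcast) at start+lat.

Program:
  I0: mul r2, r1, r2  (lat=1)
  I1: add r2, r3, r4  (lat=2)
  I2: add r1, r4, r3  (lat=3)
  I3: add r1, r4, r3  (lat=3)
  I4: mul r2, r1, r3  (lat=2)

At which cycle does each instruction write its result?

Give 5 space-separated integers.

I0 mul r2: issue@1 deps=(None,None) exec_start@1 write@2
I1 add r2: issue@2 deps=(None,None) exec_start@2 write@4
I2 add r1: issue@3 deps=(None,None) exec_start@3 write@6
I3 add r1: issue@4 deps=(None,None) exec_start@4 write@7
I4 mul r2: issue@5 deps=(3,None) exec_start@7 write@9

Answer: 2 4 6 7 9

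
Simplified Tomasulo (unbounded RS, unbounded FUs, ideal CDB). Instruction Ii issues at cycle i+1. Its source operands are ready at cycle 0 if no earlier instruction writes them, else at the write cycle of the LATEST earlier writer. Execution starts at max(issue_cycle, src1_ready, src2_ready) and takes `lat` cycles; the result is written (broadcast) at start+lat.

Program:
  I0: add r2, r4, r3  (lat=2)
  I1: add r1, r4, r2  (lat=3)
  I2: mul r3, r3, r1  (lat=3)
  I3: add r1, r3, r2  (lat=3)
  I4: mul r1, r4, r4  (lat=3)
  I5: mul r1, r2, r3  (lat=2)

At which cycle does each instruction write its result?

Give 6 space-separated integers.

I0 add r2: issue@1 deps=(None,None) exec_start@1 write@3
I1 add r1: issue@2 deps=(None,0) exec_start@3 write@6
I2 mul r3: issue@3 deps=(None,1) exec_start@6 write@9
I3 add r1: issue@4 deps=(2,0) exec_start@9 write@12
I4 mul r1: issue@5 deps=(None,None) exec_start@5 write@8
I5 mul r1: issue@6 deps=(0,2) exec_start@9 write@11

Answer: 3 6 9 12 8 11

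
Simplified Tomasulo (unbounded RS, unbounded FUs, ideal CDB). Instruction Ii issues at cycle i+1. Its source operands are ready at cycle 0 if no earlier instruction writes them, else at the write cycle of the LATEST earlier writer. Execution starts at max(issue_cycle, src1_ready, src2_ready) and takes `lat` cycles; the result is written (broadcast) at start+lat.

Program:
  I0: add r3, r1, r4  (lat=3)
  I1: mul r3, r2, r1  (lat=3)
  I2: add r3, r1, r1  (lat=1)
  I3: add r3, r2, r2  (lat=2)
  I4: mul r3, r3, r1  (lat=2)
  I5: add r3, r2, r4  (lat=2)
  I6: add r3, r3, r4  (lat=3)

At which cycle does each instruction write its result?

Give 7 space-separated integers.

Answer: 4 5 4 6 8 8 11

Derivation:
I0 add r3: issue@1 deps=(None,None) exec_start@1 write@4
I1 mul r3: issue@2 deps=(None,None) exec_start@2 write@5
I2 add r3: issue@3 deps=(None,None) exec_start@3 write@4
I3 add r3: issue@4 deps=(None,None) exec_start@4 write@6
I4 mul r3: issue@5 deps=(3,None) exec_start@6 write@8
I5 add r3: issue@6 deps=(None,None) exec_start@6 write@8
I6 add r3: issue@7 deps=(5,None) exec_start@8 write@11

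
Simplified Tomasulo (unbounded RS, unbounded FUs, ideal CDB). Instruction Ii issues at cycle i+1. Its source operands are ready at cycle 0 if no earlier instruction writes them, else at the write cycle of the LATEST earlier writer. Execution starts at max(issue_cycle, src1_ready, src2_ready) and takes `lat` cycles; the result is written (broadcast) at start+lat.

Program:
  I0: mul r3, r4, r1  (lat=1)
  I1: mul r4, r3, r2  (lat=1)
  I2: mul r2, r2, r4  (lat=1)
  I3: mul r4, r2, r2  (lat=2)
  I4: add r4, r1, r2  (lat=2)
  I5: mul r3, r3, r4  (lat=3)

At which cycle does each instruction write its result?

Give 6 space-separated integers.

I0 mul r3: issue@1 deps=(None,None) exec_start@1 write@2
I1 mul r4: issue@2 deps=(0,None) exec_start@2 write@3
I2 mul r2: issue@3 deps=(None,1) exec_start@3 write@4
I3 mul r4: issue@4 deps=(2,2) exec_start@4 write@6
I4 add r4: issue@5 deps=(None,2) exec_start@5 write@7
I5 mul r3: issue@6 deps=(0,4) exec_start@7 write@10

Answer: 2 3 4 6 7 10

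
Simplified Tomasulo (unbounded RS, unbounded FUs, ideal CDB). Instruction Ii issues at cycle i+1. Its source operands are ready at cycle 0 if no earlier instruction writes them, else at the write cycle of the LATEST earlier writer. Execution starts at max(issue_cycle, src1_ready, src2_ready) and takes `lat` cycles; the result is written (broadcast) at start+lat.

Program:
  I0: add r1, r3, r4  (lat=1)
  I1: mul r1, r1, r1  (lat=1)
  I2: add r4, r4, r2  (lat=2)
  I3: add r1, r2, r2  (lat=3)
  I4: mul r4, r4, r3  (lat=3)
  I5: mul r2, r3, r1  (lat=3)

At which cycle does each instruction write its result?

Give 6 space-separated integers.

I0 add r1: issue@1 deps=(None,None) exec_start@1 write@2
I1 mul r1: issue@2 deps=(0,0) exec_start@2 write@3
I2 add r4: issue@3 deps=(None,None) exec_start@3 write@5
I3 add r1: issue@4 deps=(None,None) exec_start@4 write@7
I4 mul r4: issue@5 deps=(2,None) exec_start@5 write@8
I5 mul r2: issue@6 deps=(None,3) exec_start@7 write@10

Answer: 2 3 5 7 8 10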